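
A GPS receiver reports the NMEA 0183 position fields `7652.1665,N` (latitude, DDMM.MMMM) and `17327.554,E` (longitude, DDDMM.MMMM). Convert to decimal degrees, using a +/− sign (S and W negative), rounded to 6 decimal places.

76.869442, 173.459233

φ: degrees = first 2 digits = 76, minutes = 52.1665; 76 + 52.1665/60 = 76.8694417
N ⇒ keep positive
λ: split at 3 digits → 173° and 27.554′; 173 + 27.554/60 = 173.4592333
E → positive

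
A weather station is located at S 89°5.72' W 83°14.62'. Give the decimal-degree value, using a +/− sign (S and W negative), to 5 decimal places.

Latitude: 89 + 5.72/60 = 89.095333
hemisphere S, so the sign is −
Lon: 83 + 14.62/60 = 83.243667
W → negative

-89.09533, -83.24367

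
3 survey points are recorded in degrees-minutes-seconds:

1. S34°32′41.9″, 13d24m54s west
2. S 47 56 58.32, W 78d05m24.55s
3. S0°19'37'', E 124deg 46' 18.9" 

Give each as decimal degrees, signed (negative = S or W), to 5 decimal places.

1. -34.54497, -13.41500
2. -47.94953, -78.09015
3. -0.32694, 124.77192

Point 1:
  Lat: 34 + 32/60 + 41.9/3600 = 34.544972
  hemisphere S, so the sign is −
  Longitude: 13° + 24/60 + 54/3600 = 13 + 0.400000 + 0.015000 = 13.415000
  W → negative
Point 2:
  Latitude: 47° + 56/60 + 58.32/3600 = 47 + 0.933333 + 0.016200 = 47.949533
  S ⇒ negate
  Lon: 78° + 5/60 + 24.55/3600 = 78 + 0.083333 + 0.006819 = 78.090153
  W → negative
Point 3:
  Lat: 19′ + 37″ = 19.61667′; 0 + 19.61667/60 = 0.326944
  S ⇒ negate
  Longitude: 46′ + 18.9″ = 46.31500′; 124 + 46.31500/60 = 124.771917
  E → positive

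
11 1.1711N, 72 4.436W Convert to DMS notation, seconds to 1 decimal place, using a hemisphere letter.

11°01′10.3″ N, 72°04′26.2″ W

Latitude: 1.17110′ → 1′ and 0.17110 × 60 = 10.266″
Lon: 4.43600′ → 4′ and 0.43600 × 60 = 26.160″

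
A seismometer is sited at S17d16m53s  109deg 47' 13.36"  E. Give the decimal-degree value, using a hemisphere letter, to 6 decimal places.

17.281389° S, 109.787044° E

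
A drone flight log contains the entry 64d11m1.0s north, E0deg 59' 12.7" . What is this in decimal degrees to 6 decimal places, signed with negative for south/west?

Latitude: 64 + 11/60 + 1/3600 = 64.1836111
N ⇒ keep positive
Longitude: 0 + 59/60 + 12.7/3600 = 0.9868611
E ⇒ keep positive

64.183611, 0.986861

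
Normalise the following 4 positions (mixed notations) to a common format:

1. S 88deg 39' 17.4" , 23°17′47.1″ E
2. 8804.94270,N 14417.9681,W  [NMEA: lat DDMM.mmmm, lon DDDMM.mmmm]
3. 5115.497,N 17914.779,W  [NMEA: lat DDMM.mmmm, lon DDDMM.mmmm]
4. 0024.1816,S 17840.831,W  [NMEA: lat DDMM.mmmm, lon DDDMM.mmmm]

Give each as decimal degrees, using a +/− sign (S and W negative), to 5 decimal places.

1. -88.65483, 23.29642
2. 88.08238, -144.29947
3. 51.25828, -179.24632
4. -0.40303, -178.68052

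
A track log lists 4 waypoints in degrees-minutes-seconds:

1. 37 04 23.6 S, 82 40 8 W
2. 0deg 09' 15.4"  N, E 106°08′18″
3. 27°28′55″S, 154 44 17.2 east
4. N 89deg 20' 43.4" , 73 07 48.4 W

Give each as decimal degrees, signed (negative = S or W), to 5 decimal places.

1. -37.07322, -82.66889
2. 0.15428, 106.13833
3. -27.48194, 154.73811
4. 89.34539, -73.13011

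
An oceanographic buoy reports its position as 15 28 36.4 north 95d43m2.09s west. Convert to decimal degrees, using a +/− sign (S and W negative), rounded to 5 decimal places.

Lat: 15° + 28/60 + 36.4/3600 = 15 + 0.466667 + 0.010111 = 15.476778
N → positive
Lon: 95° + 43/60 + 2.09/3600 = 95 + 0.716667 + 0.000581 = 95.717247
hemisphere W, so the sign is −

15.47678, -95.71725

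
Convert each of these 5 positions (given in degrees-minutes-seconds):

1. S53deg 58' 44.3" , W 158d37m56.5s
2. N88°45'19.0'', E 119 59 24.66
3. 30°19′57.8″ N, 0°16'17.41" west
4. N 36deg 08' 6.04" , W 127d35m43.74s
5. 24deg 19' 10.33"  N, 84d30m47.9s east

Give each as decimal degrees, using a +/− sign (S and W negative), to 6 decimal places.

Point 1:
  Lat: 53 + 58/60 + 44.3/3600 = 53.9789722
  hemisphere S, so the sign is −
  λ: 158° + 37/60 + 56.5/3600 = 158 + 0.616667 + 0.015694 = 158.6323611
  hemisphere W, so the sign is −
Point 2:
  Lat: 88° + 45/60 + 19/3600 = 88 + 0.750000 + 0.005278 = 88.7552778
  N ⇒ keep positive
  Lon: 119° + 59/60 + 24.66/3600 = 119 + 0.983333 + 0.006850 = 119.9901833
  E ⇒ keep positive
Point 3:
  φ: 30 + 19/60 + 57.8/3600 = 30.3327222
  N ⇒ keep positive
  Longitude: 16′ + 17.41″ = 16.29017′; 0 + 16.29017/60 = 0.2715028
  W ⇒ negate
Point 4:
  Latitude: 36° + 8/60 + 6.04/3600 = 36 + 0.133333 + 0.001678 = 36.1350111
  N ⇒ keep positive
  Lon: 127 + 35/60 + 43.74/3600 = 127.5954833
  W → negative
Point 5:
  Lat: 19′ + 10.33″ = 19.17217′; 24 + 19.17217/60 = 24.3195361
  N ⇒ keep positive
  Lon: 30′ + 47.9″ = 30.79833′; 84 + 30.79833/60 = 84.5133056
  E ⇒ keep positive

1. -53.978972, -158.632361
2. 88.755278, 119.990183
3. 30.332722, -0.271503
4. 36.135011, -127.595483
5. 24.319536, 84.513306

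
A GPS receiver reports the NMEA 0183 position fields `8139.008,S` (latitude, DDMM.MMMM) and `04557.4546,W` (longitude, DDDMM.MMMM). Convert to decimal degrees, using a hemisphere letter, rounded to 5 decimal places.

Lat: degrees = first 2 digits = 81, minutes = 39.008; 81 + 39.008/60 = 81.650133
λ: degrees = first 3 digits = 45, minutes = 57.4546; 45 + 57.4546/60 = 45.957577

81.65013° S, 45.95758° W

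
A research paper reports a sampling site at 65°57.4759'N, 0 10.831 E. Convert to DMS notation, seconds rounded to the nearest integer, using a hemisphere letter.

65°57′29″ N, 0°10′50″ E

φ: fractional minutes 0.47590 × 60 = 28.55″
Lon: 10.83100′ → 10′ and 0.83100 × 60 = 49.86″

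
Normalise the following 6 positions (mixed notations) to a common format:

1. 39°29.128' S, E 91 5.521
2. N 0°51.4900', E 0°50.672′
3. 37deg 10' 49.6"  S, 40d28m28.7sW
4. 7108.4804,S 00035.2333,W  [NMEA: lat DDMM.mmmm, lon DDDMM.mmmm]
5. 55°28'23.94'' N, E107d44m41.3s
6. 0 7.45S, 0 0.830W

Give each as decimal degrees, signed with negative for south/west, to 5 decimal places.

Point 1:
  Lat: 29.128′ = 0.485467°; total 39.485467
  hemisphere S, so the sign is −
  λ: 91 + 5.521/60 = 91.092017
  E → positive
Point 2:
  Lat: 51.49′ = 0.858167°; total 0.858167
  N ⇒ keep positive
  Lon: 0 + 50.672/60 = 0.844533
  E ⇒ keep positive
Point 3:
  φ: 10′ + 49.6″ = 10.82667′; 37 + 10.82667/60 = 37.180444
  hemisphere S, so the sign is −
  Longitude: 40° + 28/60 + 28.7/3600 = 40 + 0.466667 + 0.007972 = 40.474639
  W → negative
Point 4:
  φ: split at 2 digits → 71° and 8.4804′; 71 + 8.4804/60 = 71.141340
  hemisphere S, so the sign is −
  Lon: degrees = first 3 digits = 0, minutes = 35.2333; 0 + 35.2333/60 = 0.587222
  hemisphere W, so the sign is −
Point 5:
  φ: 28′ + 23.94″ = 28.39900′; 55 + 28.39900/60 = 55.473317
  N → positive
  λ: 107° + 44/60 + 41.3/3600 = 107 + 0.733333 + 0.011472 = 107.744806
  E → positive
Point 6:
  Latitude: 0 + 7.45/60 = 0.124167
  S ⇒ negate
  Longitude: 0.83′ = 0.013833°; total 0.013833
  W → negative

1. -39.48547, 91.09202
2. 0.85817, 0.84453
3. -37.18044, -40.47464
4. -71.14134, -0.58722
5. 55.47332, 107.74481
6. -0.12417, -0.01383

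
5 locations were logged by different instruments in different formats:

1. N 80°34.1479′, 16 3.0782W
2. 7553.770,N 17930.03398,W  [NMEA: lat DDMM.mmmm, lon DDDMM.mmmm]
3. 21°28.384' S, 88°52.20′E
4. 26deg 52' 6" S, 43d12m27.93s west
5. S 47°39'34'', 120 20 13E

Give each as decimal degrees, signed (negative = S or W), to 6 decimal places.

1. 80.569132, -16.051303
2. 75.896167, -179.500566
3. -21.473067, 88.870000
4. -26.868333, -43.207758
5. -47.659444, 120.336944

Point 1:
  Latitude: 80 + 34.1479/60 = 80.5691317
  N ⇒ keep positive
  Lon: 16 + 3.0782/60 = 16.0513033
  W ⇒ negate
Point 2:
  φ: split at 2 digits → 75° and 53.77′; 75 + 53.77/60 = 75.8961667
  N → positive
  Lon: degrees = first 3 digits = 179, minutes = 30.03398; 179 + 30.03398/60 = 179.5005663
  hemisphere W, so the sign is −
Point 3:
  φ: 21 + 28.384/60 = 21.4730667
  S ⇒ negate
  Longitude: 88 + 52.2/60 = 88.8700000
  E ⇒ keep positive
Point 4:
  Latitude: 26 + 52/60 + 6/3600 = 26.8683333
  S → negative
  λ: 12′ + 27.93″ = 12.46550′; 43 + 12.46550/60 = 43.2077583
  W ⇒ negate
Point 5:
  φ: 47° + 39/60 + 34/3600 = 47 + 0.650000 + 0.009444 = 47.6594444
  hemisphere S, so the sign is −
  Longitude: 120° + 20/60 + 13/3600 = 120 + 0.333333 + 0.003611 = 120.3369444
  E ⇒ keep positive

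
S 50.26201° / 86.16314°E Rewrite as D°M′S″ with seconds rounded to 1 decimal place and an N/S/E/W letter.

50°15′43.2″ S, 86°09′47.3″ E

Latitude: whole degrees 50; 15.72060′ → 15′ and 43.236″
Lon: whole degrees 86; 9.78840′ → 9′ and 47.304″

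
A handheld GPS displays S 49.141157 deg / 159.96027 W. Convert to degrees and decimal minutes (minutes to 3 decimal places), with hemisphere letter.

Latitude: minutes = (49.141157 − 49) × 60 = 8.46942
Longitude: fractional part 0.960270 → 57.61620 minutes

49° 8.469′ S, 159° 57.616′ W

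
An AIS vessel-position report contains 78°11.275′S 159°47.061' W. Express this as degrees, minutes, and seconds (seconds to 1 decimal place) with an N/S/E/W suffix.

Lat: fractional minutes 0.27500 × 60 = 16.500″
λ: 47.06100′ → 47′ and 0.06100 × 60 = 3.660″

78°11′16.5″ S, 159°47′3.7″ W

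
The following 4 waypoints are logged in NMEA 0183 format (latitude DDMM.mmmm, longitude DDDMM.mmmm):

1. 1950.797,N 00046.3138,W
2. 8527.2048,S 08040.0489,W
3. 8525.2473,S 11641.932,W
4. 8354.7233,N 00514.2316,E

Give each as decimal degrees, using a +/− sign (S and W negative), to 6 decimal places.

Point 1:
  Lat: split at 2 digits → 19° and 50.797′; 19 + 50.797/60 = 19.8466167
  N → positive
  λ: degrees = first 3 digits = 0, minutes = 46.3138; 0 + 46.3138/60 = 0.7718967
  W → negative
Point 2:
  φ: degrees = first 2 digits = 85, minutes = 27.2048; 85 + 27.2048/60 = 85.4534133
  S → negative
  λ: degrees = first 3 digits = 80, minutes = 40.0489; 80 + 40.0489/60 = 80.6674817
  hemisphere W, so the sign is −
Point 3:
  φ: split at 2 digits → 85° and 25.2473′; 85 + 25.2473/60 = 85.4207883
  S ⇒ negate
  Lon: degrees = first 3 digits = 116, minutes = 41.932; 116 + 41.932/60 = 116.6988667
  W ⇒ negate
Point 4:
  Lat: degrees = first 2 digits = 83, minutes = 54.7233; 83 + 54.7233/60 = 83.9120550
  N → positive
  Longitude: split at 3 digits → 005° and 14.2316′; 5 + 14.2316/60 = 5.2371933
  E → positive

1. 19.846617, -0.771897
2. -85.453413, -80.667482
3. -85.420788, -116.698867
4. 83.912055, 5.237193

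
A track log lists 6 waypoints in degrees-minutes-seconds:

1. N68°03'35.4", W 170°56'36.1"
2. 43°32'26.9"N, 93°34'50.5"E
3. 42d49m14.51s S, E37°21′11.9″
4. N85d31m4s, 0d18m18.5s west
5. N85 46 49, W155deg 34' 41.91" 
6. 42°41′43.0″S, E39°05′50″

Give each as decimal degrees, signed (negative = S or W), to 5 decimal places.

Point 1:
  Lat: 3′ + 35.4″ = 3.59000′; 68 + 3.59000/60 = 68.059833
  N ⇒ keep positive
  Lon: 170° + 56/60 + 36.1/3600 = 170 + 0.933333 + 0.010028 = 170.943361
  W ⇒ negate
Point 2:
  φ: 32′ + 26.9″ = 32.44833′; 43 + 32.44833/60 = 43.540806
  N → positive
  Longitude: 34′ + 50.5″ = 34.84167′; 93 + 34.84167/60 = 93.580694
  E ⇒ keep positive
Point 3:
  Lat: 42 + 49/60 + 14.51/3600 = 42.820697
  S ⇒ negate
  Longitude: 37° + 21/60 + 11.9/3600 = 37 + 0.350000 + 0.003306 = 37.353306
  E → positive
Point 4:
  Latitude: 85 + 31/60 + 4/3600 = 85.517778
  N ⇒ keep positive
  Longitude: 18′ + 18.5″ = 18.30833′; 0 + 18.30833/60 = 0.305139
  hemisphere W, so the sign is −
Point 5:
  Latitude: 85° + 46/60 + 49/3600 = 85 + 0.766667 + 0.013611 = 85.780278
  N ⇒ keep positive
  Longitude: 155° + 34/60 + 41.91/3600 = 155 + 0.566667 + 0.011642 = 155.578308
  W ⇒ negate
Point 6:
  Lat: 42 + 41/60 + 43/3600 = 42.695278
  S ⇒ negate
  Lon: 39° + 5/60 + 50/3600 = 39 + 0.083333 + 0.013889 = 39.097222
  E → positive

1. 68.05983, -170.94336
2. 43.54081, 93.58069
3. -42.82070, 37.35331
4. 85.51778, -0.30514
5. 85.78028, -155.57831
6. -42.69528, 39.09722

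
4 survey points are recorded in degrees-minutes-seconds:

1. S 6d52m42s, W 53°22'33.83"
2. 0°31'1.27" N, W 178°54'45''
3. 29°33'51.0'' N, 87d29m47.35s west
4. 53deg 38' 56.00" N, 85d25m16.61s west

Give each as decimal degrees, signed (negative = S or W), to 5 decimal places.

1. -6.87833, -53.37606
2. 0.51702, -178.91250
3. 29.56417, -87.49649
4. 53.64889, -85.42128

Point 1:
  φ: 52′ + 42″ = 52.70000′; 6 + 52.70000/60 = 6.878333
  S → negative
  Longitude: 53° + 22/60 + 33.83/3600 = 53 + 0.366667 + 0.009397 = 53.376064
  W ⇒ negate
Point 2:
  φ: 0° + 31/60 + 1.27/3600 = 0 + 0.516667 + 0.000353 = 0.517019
  N → positive
  λ: 178 + 54/60 + 45/3600 = 178.912500
  hemisphere W, so the sign is −
Point 3:
  Latitude: 29 + 33/60 + 51/3600 = 29.564167
  N → positive
  λ: 87 + 29/60 + 47.35/3600 = 87.496486
  W → negative
Point 4:
  Latitude: 38′ + 56″ = 38.93333′; 53 + 38.93333/60 = 53.648889
  N → positive
  Lon: 25′ + 16.61″ = 25.27683′; 85 + 25.27683/60 = 85.421281
  W ⇒ negate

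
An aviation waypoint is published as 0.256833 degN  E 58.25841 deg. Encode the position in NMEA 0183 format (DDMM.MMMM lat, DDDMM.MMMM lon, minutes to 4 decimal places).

0015.4100,N / 05815.5046,E

φ: fractional part 0.256833 → 15.409980 minutes
Lon: fractional part 0.258410 → 15.504600 minutes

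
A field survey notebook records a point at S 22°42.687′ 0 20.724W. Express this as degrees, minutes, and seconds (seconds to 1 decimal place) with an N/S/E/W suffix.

22°42′41.2″ S, 0°20′43.4″ W

φ: fractional minutes 0.68700 × 60 = 41.220″
λ: fractional minutes 0.72400 × 60 = 43.440″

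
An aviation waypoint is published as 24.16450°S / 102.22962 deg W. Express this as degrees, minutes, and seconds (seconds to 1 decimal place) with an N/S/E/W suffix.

24°09′52.2″ S, 102°13′46.6″ W

φ: whole degrees 24; 9.87000′ → 9′ and 52.200″
λ: 0.229620° → 13.77720′; 0.77720 × 60 = 46.632″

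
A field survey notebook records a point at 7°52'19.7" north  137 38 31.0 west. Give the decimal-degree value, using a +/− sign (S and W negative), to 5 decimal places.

Latitude: 7° + 52/60 + 19.7/3600 = 7 + 0.866667 + 0.005472 = 7.872139
N ⇒ keep positive
λ: 137° + 38/60 + 31/3600 = 137 + 0.633333 + 0.008611 = 137.641944
hemisphere W, so the sign is −

7.87214, -137.64194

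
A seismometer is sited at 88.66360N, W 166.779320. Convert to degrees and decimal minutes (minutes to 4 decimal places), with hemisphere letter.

Latitude: 88° + 0.663600 × 60 = 88° 39.816000′
Longitude: minutes = (166.779320 − 166) × 60 = 46.759200

88° 39.8160′ N, 166° 46.7592′ W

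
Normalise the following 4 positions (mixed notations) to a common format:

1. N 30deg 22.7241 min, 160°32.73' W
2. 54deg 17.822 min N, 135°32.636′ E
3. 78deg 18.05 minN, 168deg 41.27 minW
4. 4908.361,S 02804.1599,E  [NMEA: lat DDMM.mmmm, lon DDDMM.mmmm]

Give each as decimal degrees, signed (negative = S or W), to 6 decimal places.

1. 30.378735, -160.545500
2. 54.297033, 135.543933
3. 78.300833, -168.687833
4. -49.139350, 28.069332

Point 1:
  Lat: 22.7241′ = 0.378735°; total 30.3787350
  N ⇒ keep positive
  Lon: 32.73′ = 0.545500°; total 160.5455000
  W ⇒ negate
Point 2:
  Latitude: 54 + 17.822/60 = 54.2970333
  N ⇒ keep positive
  Lon: 135 + 32.636/60 = 135.5439333
  E ⇒ keep positive
Point 3:
  Lat: 18.05′ = 0.300833°; total 78.3008333
  N ⇒ keep positive
  Longitude: 168 + 41.27/60 = 168.6878333
  W ⇒ negate
Point 4:
  Lat: split at 2 digits → 49° and 8.361′; 49 + 8.361/60 = 49.1393500
  S → negative
  Lon: degrees = first 3 digits = 28, minutes = 4.1599; 28 + 4.1599/60 = 28.0693317
  E ⇒ keep positive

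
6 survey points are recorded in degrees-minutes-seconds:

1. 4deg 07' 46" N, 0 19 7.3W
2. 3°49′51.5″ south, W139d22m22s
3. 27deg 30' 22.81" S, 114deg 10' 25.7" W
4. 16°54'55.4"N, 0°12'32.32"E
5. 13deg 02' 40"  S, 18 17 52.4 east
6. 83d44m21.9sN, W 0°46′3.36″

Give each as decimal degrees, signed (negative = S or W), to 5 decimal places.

Point 1:
  Lat: 7′ + 46″ = 7.76667′; 4 + 7.76667/60 = 4.129444
  N ⇒ keep positive
  Lon: 19′ + 7.3″ = 19.12167′; 0 + 19.12167/60 = 0.318694
  W → negative
Point 2:
  φ: 3 + 49/60 + 51.5/3600 = 3.830972
  S → negative
  λ: 139 + 22/60 + 22/3600 = 139.372778
  hemisphere W, so the sign is −
Point 3:
  Latitude: 27° + 30/60 + 22.81/3600 = 27 + 0.500000 + 0.006336 = 27.506336
  hemisphere S, so the sign is −
  λ: 114° + 10/60 + 25.7/3600 = 114 + 0.166667 + 0.007139 = 114.173806
  W → negative
Point 4:
  Latitude: 16 + 54/60 + 55.4/3600 = 16.915389
  N ⇒ keep positive
  Lon: 0 + 12/60 + 32.32/3600 = 0.208978
  E ⇒ keep positive
Point 5:
  φ: 13° + 2/60 + 40/3600 = 13 + 0.033333 + 0.011111 = 13.044444
  S ⇒ negate
  λ: 18 + 17/60 + 52.4/3600 = 18.297889
  E ⇒ keep positive
Point 6:
  Latitude: 83 + 44/60 + 21.9/3600 = 83.739417
  N → positive
  Lon: 0 + 46/60 + 3.36/3600 = 0.767600
  W → negative

1. 4.12944, -0.31869
2. -3.83097, -139.37278
3. -27.50634, -114.17381
4. 16.91539, 0.20898
5. -13.04444, 18.29789
6. 83.73942, -0.76760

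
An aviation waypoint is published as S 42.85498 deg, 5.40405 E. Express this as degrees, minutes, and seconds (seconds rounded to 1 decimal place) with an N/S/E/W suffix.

φ: 0.854980° → 51.29880′; 0.29880 × 60 = 17.928″
Longitude: whole degrees 5; 24.24300′ → 24′ and 14.580″

42°51′17.9″ S, 5°24′14.6″ E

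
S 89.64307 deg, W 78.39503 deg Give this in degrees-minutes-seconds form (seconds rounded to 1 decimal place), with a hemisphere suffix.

φ: 0.643070° → 38.58420′; 0.58420 × 60 = 35.052″
λ: whole degrees 78; 23.70180′ → 23′ and 42.108″

89°38′35.1″ S, 78°23′42.1″ W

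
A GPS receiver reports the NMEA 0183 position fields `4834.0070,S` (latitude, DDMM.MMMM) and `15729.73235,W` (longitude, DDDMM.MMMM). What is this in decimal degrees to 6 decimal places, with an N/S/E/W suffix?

48.566783° S, 157.495539° W

Latitude: split at 2 digits → 48° and 34.007′; 48 + 34.007/60 = 48.5667833
Lon: split at 3 digits → 157° and 29.73235′; 157 + 29.73235/60 = 157.4955392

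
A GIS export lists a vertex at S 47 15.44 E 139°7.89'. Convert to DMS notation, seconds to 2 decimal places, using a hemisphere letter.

47°15′26.40″ S, 139°07′53.40″ E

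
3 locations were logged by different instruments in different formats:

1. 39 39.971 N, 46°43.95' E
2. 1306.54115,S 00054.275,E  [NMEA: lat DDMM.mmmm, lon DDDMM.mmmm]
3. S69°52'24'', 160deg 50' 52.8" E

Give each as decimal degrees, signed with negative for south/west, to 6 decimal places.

1. 39.666183, 46.732500
2. -13.109019, 0.904583
3. -69.873333, 160.848000

Point 1:
  Latitude: 39 + 39.971/60 = 39.6661833
  N ⇒ keep positive
  Lon: 46 + 43.95/60 = 46.7325000
  E → positive
Point 2:
  Latitude: degrees = first 2 digits = 13, minutes = 6.54115; 13 + 6.54115/60 = 13.1090192
  hemisphere S, so the sign is −
  λ: split at 3 digits → 000° and 54.275′; 0 + 54.275/60 = 0.9045833
  E → positive
Point 3:
  Latitude: 69 + 52/60 + 24/3600 = 69.8733333
  S → negative
  Longitude: 50′ + 52.8″ = 50.88000′; 160 + 50.88000/60 = 160.8480000
  E → positive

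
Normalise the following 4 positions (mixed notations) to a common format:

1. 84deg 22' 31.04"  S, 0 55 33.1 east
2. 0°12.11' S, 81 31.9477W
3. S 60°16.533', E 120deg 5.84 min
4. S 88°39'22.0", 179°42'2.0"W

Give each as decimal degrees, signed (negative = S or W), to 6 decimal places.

Point 1:
  Lat: 84 + 22/60 + 31.04/3600 = 84.3752889
  S → negative
  Longitude: 55′ + 33.1″ = 55.55167′; 0 + 55.55167/60 = 0.9258611
  E → positive
Point 2:
  Latitude: 0 + 12.11/60 = 0.2018333
  S ⇒ negate
  Lon: 81 + 31.9477/60 = 81.5324617
  W → negative
Point 3:
  Latitude: 60 + 16.533/60 = 60.2755500
  S ⇒ negate
  λ: 120 + 5.84/60 = 120.0973333
  E → positive
Point 4:
  Lat: 39′ + 22″ = 39.36667′; 88 + 39.36667/60 = 88.6561111
  S → negative
  λ: 179° + 42/60 + 2/3600 = 179 + 0.700000 + 0.000556 = 179.7005556
  hemisphere W, so the sign is −

1. -84.375289, 0.925861
2. -0.201833, -81.532462
3. -60.275550, 120.097333
4. -88.656111, -179.700556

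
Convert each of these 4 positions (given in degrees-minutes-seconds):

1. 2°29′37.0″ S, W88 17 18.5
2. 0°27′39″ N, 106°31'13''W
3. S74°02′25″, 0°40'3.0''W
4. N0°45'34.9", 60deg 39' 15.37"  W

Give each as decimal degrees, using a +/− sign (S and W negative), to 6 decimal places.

Point 1:
  φ: 2° + 29/60 + 37/3600 = 2 + 0.483333 + 0.010278 = 2.4936111
  S ⇒ negate
  Lon: 88 + 17/60 + 18.5/3600 = 88.2884722
  W ⇒ negate
Point 2:
  Latitude: 0° + 27/60 + 39/3600 = 0 + 0.450000 + 0.010833 = 0.4608333
  N ⇒ keep positive
  λ: 31′ + 13″ = 31.21667′; 106 + 31.21667/60 = 106.5202778
  W → negative
Point 3:
  φ: 74° + 2/60 + 25/3600 = 74 + 0.033333 + 0.006944 = 74.0402778
  hemisphere S, so the sign is −
  Lon: 40′ + 3″ = 40.05000′; 0 + 40.05000/60 = 0.6675000
  W → negative
Point 4:
  φ: 0 + 45/60 + 34.9/3600 = 0.7596944
  N → positive
  Lon: 39′ + 15.37″ = 39.25617′; 60 + 39.25617/60 = 60.6542694
  hemisphere W, so the sign is −

1. -2.493611, -88.288472
2. 0.460833, -106.520278
3. -74.040278, -0.667500
4. 0.759694, -60.654269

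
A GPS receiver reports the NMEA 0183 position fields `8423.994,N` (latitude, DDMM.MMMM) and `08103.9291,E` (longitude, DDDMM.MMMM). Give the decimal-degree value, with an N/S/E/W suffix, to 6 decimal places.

84.399900° N, 81.065485° E

φ: split at 2 digits → 84° and 23.994′; 84 + 23.994/60 = 84.3999000
Lon: split at 3 digits → 081° and 3.9291′; 81 + 3.9291/60 = 81.0654850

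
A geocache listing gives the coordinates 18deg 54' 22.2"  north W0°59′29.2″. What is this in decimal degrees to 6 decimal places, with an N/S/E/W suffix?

φ: 18 + 54/60 + 22.2/3600 = 18.9061667
Longitude: 59′ + 29.2″ = 59.48667′; 0 + 59.48667/60 = 0.9914444

18.906167° N, 0.991444° W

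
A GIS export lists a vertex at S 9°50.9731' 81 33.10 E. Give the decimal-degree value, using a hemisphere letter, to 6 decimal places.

9.849552° S, 81.551667° E

Latitude: 9 + 50.9731/60 = 9.8495517
Lon: 81 + 33.1/60 = 81.5516667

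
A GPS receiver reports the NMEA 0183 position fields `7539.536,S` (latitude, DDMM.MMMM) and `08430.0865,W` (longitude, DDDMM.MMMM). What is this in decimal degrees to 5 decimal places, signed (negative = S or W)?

Lat: degrees = first 2 digits = 75, minutes = 39.536; 75 + 39.536/60 = 75.658933
hemisphere S, so the sign is −
Lon: degrees = first 3 digits = 84, minutes = 30.0865; 84 + 30.0865/60 = 84.501442
hemisphere W, so the sign is −

-75.65893, -84.50144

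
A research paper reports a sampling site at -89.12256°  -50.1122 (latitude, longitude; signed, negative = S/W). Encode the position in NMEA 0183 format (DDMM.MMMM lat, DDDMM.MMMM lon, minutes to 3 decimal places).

8907.354,S / 05006.732,W

Latitude is negative → S; |value| = 89.122560
φ: minutes = (89.122560 − 89) × 60 = 7.35360
Longitude is negative → W; |value| = 50.112200
Longitude: 50° + 0.112200 × 60 = 50° 6.73200′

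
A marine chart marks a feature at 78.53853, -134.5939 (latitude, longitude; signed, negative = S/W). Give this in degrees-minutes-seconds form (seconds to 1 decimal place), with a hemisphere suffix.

78°32′18.7″ N, 134°35′38.0″ W

Latitude: 0.538530° → 32.31180′; 0.31180 × 60 = 18.708″
Longitude is negative → W; |value| = 134.593900
Lon: 0.593900 × 60 = 35.63400′ → 35′, remainder × 60 = 38.040″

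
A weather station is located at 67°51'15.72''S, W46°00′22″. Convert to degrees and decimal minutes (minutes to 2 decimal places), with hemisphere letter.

Latitude: 51 + 15.72/60 = 51.2620′
Longitude: seconds/60 = 0.36667; minutes = 0 + 0.36667 = 0.3667

67° 51.26′ S, 46° 0.37′ W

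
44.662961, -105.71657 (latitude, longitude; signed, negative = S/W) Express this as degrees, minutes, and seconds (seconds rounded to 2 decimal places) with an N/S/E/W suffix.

φ: 0.662961 × 60 = 39.77766′ → 39′, remainder × 60 = 46.6596″
Longitude is negative → W; |value| = 105.716570
λ: whole degrees 105; 42.99420′ → 42′ and 59.6520″

44°39′46.66″ N, 105°42′59.65″ W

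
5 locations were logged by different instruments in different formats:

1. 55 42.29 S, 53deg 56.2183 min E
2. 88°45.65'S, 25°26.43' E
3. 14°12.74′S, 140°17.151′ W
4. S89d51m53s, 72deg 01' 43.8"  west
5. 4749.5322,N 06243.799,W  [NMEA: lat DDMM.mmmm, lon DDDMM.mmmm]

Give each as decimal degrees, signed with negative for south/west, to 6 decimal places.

Point 1:
  Lat: 55 + 42.29/60 = 55.7048333
  hemisphere S, so the sign is −
  Longitude: 53 + 56.2183/60 = 53.9369717
  E ⇒ keep positive
Point 2:
  Latitude: 88 + 45.65/60 = 88.7608333
  hemisphere S, so the sign is −
  Lon: 26.43′ = 0.440500°; total 25.4405000
  E → positive
Point 3:
  Lat: 12.74′ = 0.212333°; total 14.2123333
  S → negative
  λ: 17.151′ = 0.285850°; total 140.2858500
  hemisphere W, so the sign is −
Point 4:
  Latitude: 89 + 51/60 + 53/3600 = 89.8647222
  S ⇒ negate
  Longitude: 72° + 1/60 + 43.8/3600 = 72 + 0.016667 + 0.012167 = 72.0288333
  hemisphere W, so the sign is −
Point 5:
  Lat: split at 2 digits → 47° and 49.5322′; 47 + 49.5322/60 = 47.8255367
  N ⇒ keep positive
  Lon: split at 3 digits → 062° and 43.799′; 62 + 43.799/60 = 62.7299833
  W ⇒ negate

1. -55.704833, 53.936972
2. -88.760833, 25.440500
3. -14.212333, -140.285850
4. -89.864722, -72.028833
5. 47.825537, -62.729983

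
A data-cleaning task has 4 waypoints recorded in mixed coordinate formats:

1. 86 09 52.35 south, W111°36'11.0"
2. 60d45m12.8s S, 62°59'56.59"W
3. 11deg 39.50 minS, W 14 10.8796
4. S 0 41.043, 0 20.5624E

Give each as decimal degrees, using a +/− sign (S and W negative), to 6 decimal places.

1. -86.164542, -111.603056
2. -60.753556, -62.999053
3. -11.658333, -14.181327
4. -0.684050, 0.342707

Point 1:
  φ: 86 + 9/60 + 52.35/3600 = 86.1645417
  hemisphere S, so the sign is −
  Lon: 111° + 36/60 + 11/3600 = 111 + 0.600000 + 0.003056 = 111.6030556
  hemisphere W, so the sign is −
Point 2:
  Lat: 60 + 45/60 + 12.8/3600 = 60.7535556
  hemisphere S, so the sign is −
  Lon: 59′ + 56.59″ = 59.94317′; 62 + 59.94317/60 = 62.9990528
  W → negative
Point 3:
  Latitude: 11 + 39.5/60 = 11.6583333
  hemisphere S, so the sign is −
  Longitude: 14 + 10.8796/60 = 14.1813267
  hemisphere W, so the sign is −
Point 4:
  Lat: 41.043′ = 0.684050°; total 0.6840500
  S → negative
  Lon: 20.5624′ = 0.342707°; total 0.3427067
  E → positive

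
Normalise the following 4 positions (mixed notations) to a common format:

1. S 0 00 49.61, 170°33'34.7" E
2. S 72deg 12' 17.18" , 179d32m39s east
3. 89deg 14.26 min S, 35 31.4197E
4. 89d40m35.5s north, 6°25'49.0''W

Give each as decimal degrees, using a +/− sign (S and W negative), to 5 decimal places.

1. -0.01378, 170.55964
2. -72.20477, 179.54417
3. -89.23767, 35.52366
4. 89.67653, -6.43028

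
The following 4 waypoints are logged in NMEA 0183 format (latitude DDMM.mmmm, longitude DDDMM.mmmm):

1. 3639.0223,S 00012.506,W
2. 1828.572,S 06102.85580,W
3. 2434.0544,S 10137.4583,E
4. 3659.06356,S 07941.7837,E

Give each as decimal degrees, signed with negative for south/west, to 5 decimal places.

1. -36.65037, -0.20843
2. -18.47620, -61.04760
3. -24.56757, 101.62431
4. -36.98439, 79.69640

Point 1:
  Latitude: split at 2 digits → 36° and 39.0223′; 36 + 39.0223/60 = 36.650372
  S → negative
  Longitude: split at 3 digits → 000° and 12.506′; 0 + 12.506/60 = 0.208433
  W ⇒ negate
Point 2:
  φ: split at 2 digits → 18° and 28.572′; 18 + 28.572/60 = 18.476200
  hemisphere S, so the sign is −
  Longitude: split at 3 digits → 061° and 2.8558′; 61 + 2.8558/60 = 61.047597
  W ⇒ negate
Point 3:
  Lat: split at 2 digits → 24° and 34.0544′; 24 + 34.0544/60 = 24.567573
  hemisphere S, so the sign is −
  λ: split at 3 digits → 101° and 37.4583′; 101 + 37.4583/60 = 101.624305
  E → positive
Point 4:
  Lat: split at 2 digits → 36° and 59.06356′; 36 + 59.06356/60 = 36.984393
  S ⇒ negate
  λ: degrees = first 3 digits = 79, minutes = 41.7837; 79 + 41.7837/60 = 79.696395
  E ⇒ keep positive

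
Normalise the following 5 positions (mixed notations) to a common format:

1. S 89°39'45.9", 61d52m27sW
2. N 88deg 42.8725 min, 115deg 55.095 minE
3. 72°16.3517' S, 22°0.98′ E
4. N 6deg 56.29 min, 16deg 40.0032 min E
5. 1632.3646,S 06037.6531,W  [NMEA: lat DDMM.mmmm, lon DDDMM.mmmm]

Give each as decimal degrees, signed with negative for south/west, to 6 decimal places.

1. -89.662750, -61.874167
2. 88.714542, 115.918250
3. -72.272528, 22.016333
4. 6.938167, 16.666720
5. -16.539410, -60.627552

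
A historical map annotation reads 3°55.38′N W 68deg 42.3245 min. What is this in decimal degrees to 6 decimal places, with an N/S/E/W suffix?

3.923000° N, 68.705408° W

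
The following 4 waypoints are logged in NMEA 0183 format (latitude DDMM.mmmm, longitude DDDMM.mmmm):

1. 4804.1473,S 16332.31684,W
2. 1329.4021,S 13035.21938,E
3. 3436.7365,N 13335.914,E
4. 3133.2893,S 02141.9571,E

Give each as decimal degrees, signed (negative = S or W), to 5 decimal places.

1. -48.06912, -163.53861
2. -13.49004, 130.58699
3. 34.61228, 133.59857
4. -31.55482, 21.69929

Point 1:
  Lat: degrees = first 2 digits = 48, minutes = 4.1473; 48 + 4.1473/60 = 48.069122
  S → negative
  λ: degrees = first 3 digits = 163, minutes = 32.31684; 163 + 32.31684/60 = 163.538614
  W → negative
Point 2:
  φ: split at 2 digits → 13° and 29.4021′; 13 + 29.4021/60 = 13.490035
  S ⇒ negate
  λ: degrees = first 3 digits = 130, minutes = 35.21938; 130 + 35.21938/60 = 130.586990
  E ⇒ keep positive
Point 3:
  φ: split at 2 digits → 34° and 36.7365′; 34 + 36.7365/60 = 34.612275
  N → positive
  Lon: degrees = first 3 digits = 133, minutes = 35.914; 133 + 35.914/60 = 133.598567
  E ⇒ keep positive
Point 4:
  φ: degrees = first 2 digits = 31, minutes = 33.2893; 31 + 33.2893/60 = 31.554822
  S ⇒ negate
  λ: degrees = first 3 digits = 21, minutes = 41.9571; 21 + 41.9571/60 = 21.699285
  E → positive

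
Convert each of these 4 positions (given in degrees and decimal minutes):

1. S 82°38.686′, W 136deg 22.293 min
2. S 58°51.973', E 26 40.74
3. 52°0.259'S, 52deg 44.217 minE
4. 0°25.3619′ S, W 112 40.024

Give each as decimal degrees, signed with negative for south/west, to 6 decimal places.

Point 1:
  Latitude: 82 + 38.686/60 = 82.6447667
  hemisphere S, so the sign is −
  λ: 136 + 22.293/60 = 136.3715500
  hemisphere W, so the sign is −
Point 2:
  φ: 51.973′ = 0.866217°; total 58.8662167
  S → negative
  λ: 26 + 40.74/60 = 26.6790000
  E ⇒ keep positive
Point 3:
  Lat: 52 + 0.259/60 = 52.0043167
  S → negative
  Longitude: 52 + 44.217/60 = 52.7369500
  E → positive
Point 4:
  Latitude: 0 + 25.3619/60 = 0.4226983
  hemisphere S, so the sign is −
  Lon: 40.024′ = 0.667067°; total 112.6670667
  W ⇒ negate

1. -82.644767, -136.371550
2. -58.866217, 26.679000
3. -52.004317, 52.736950
4. -0.422698, -112.667067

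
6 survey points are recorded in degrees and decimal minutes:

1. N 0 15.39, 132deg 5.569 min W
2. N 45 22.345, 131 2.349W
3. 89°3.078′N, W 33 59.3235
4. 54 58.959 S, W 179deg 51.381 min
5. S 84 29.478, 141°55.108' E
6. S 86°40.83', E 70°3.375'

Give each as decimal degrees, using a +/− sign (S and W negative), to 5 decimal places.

1. 0.25650, -132.09282
2. 45.37242, -131.03915
3. 89.05130, -33.98873
4. -54.98265, -179.85635
5. -84.49130, 141.91847
6. -86.68050, 70.05625

Point 1:
  Latitude: 0 + 15.39/60 = 0.256500
  N ⇒ keep positive
  Longitude: 5.569′ = 0.092817°; total 132.092817
  hemisphere W, so the sign is −
Point 2:
  Latitude: 45 + 22.345/60 = 45.372417
  N ⇒ keep positive
  λ: 131 + 2.349/60 = 131.039150
  hemisphere W, so the sign is −
Point 3:
  Lat: 89 + 3.078/60 = 89.051300
  N → positive
  Longitude: 33 + 59.3235/60 = 33.988725
  W ⇒ negate
Point 4:
  Lat: 58.959′ = 0.982650°; total 54.982650
  S → negative
  Lon: 179 + 51.381/60 = 179.856350
  W ⇒ negate
Point 5:
  Latitude: 29.478′ = 0.491300°; total 84.491300
  S → negative
  Lon: 141 + 55.108/60 = 141.918467
  E → positive
Point 6:
  Lat: 40.83′ = 0.680500°; total 86.680500
  hemisphere S, so the sign is −
  λ: 70 + 3.375/60 = 70.056250
  E → positive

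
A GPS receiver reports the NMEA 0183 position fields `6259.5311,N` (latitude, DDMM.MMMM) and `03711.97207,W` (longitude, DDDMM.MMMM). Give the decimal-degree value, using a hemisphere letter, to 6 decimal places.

φ: degrees = first 2 digits = 62, minutes = 59.5311; 62 + 59.5311/60 = 62.9921850
Lon: degrees = first 3 digits = 37, minutes = 11.97207; 37 + 11.97207/60 = 37.1995345

62.992185° N, 37.199535° W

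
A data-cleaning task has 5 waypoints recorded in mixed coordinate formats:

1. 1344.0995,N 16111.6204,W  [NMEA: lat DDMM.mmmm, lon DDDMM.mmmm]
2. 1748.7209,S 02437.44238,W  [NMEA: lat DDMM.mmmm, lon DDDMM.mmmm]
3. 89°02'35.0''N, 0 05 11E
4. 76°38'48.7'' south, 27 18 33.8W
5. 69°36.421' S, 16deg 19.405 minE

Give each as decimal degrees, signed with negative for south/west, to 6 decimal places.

1. 13.734992, -161.193673
2. -17.812015, -24.624040
3. 89.043056, 0.086389
4. -76.646861, -27.309389
5. -69.607017, 16.323417

Point 1:
  Lat: degrees = first 2 digits = 13, minutes = 44.0995; 13 + 44.0995/60 = 13.7349917
  N → positive
  Lon: degrees = first 3 digits = 161, minutes = 11.6204; 161 + 11.6204/60 = 161.1936733
  W → negative
Point 2:
  Lat: degrees = first 2 digits = 17, minutes = 48.7209; 17 + 48.7209/60 = 17.8120150
  S ⇒ negate
  Lon: degrees = first 3 digits = 24, minutes = 37.44238; 24 + 37.44238/60 = 24.6240397
  W ⇒ negate
Point 3:
  Lat: 2′ + 35″ = 2.58333′; 89 + 2.58333/60 = 89.0430556
  N → positive
  Longitude: 5′ + 11″ = 5.18333′; 0 + 5.18333/60 = 0.0863889
  E → positive
Point 4:
  Latitude: 76 + 38/60 + 48.7/3600 = 76.6468611
  S ⇒ negate
  Longitude: 27 + 18/60 + 33.8/3600 = 27.3093889
  W → negative
Point 5:
  Latitude: 69 + 36.421/60 = 69.6070167
  S → negative
  Longitude: 16 + 19.405/60 = 16.3234167
  E → positive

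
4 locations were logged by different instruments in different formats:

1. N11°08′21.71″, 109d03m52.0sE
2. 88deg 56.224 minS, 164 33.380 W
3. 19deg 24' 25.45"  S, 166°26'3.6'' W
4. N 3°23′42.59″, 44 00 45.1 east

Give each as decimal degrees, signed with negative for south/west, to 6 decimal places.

Point 1:
  φ: 8′ + 21.71″ = 8.36183′; 11 + 8.36183/60 = 11.1393639
  N → positive
  λ: 109° + 3/60 + 52/3600 = 109 + 0.050000 + 0.014444 = 109.0644444
  E ⇒ keep positive
Point 2:
  Latitude: 56.224′ = 0.937067°; total 88.9370667
  S → negative
  λ: 164 + 33.38/60 = 164.5563333
  W ⇒ negate
Point 3:
  Latitude: 19 + 24/60 + 25.45/3600 = 19.4070694
  S → negative
  Lon: 26′ + 3.6″ = 26.06000′; 166 + 26.06000/60 = 166.4343333
  W ⇒ negate
Point 4:
  Latitude: 3 + 23/60 + 42.59/3600 = 3.3951639
  N → positive
  λ: 0′ + 45.1″ = 0.75167′; 44 + 0.75167/60 = 44.0125278
  E → positive

1. 11.139364, 109.064444
2. -88.937067, -164.556333
3. -19.407069, -166.434333
4. 3.395164, 44.012528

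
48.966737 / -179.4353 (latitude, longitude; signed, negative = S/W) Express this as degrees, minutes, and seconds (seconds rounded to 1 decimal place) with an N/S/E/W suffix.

φ: 0.966737 × 60 = 58.00422′ → 58′, remainder × 60 = 0.253″
Longitude is negative → W; |value| = 179.435300
Longitude: whole degrees 179; 26.11800′ → 26′ and 7.080″

48°58′0.3″ N, 179°26′7.1″ W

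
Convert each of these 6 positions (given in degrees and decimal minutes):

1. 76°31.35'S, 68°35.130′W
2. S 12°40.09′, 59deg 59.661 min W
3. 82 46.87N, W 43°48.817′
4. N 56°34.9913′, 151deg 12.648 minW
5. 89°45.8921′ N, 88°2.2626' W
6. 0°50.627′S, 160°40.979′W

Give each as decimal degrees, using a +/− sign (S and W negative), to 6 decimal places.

1. -76.522500, -68.585500
2. -12.668167, -59.994350
3. 82.781167, -43.813617
4. 56.583188, -151.210800
5. 89.764868, -88.037710
6. -0.843783, -160.682983

Point 1:
  Latitude: 31.35′ = 0.522500°; total 76.5225000
  hemisphere S, so the sign is −
  λ: 68 + 35.13/60 = 68.5855000
  W ⇒ negate
Point 2:
  Latitude: 12 + 40.09/60 = 12.6681667
  S ⇒ negate
  Longitude: 59.661′ = 0.994350°; total 59.9943500
  W ⇒ negate
Point 3:
  Latitude: 82 + 46.87/60 = 82.7811667
  N → positive
  λ: 43 + 48.817/60 = 43.8136167
  W ⇒ negate
Point 4:
  Lat: 56 + 34.9913/60 = 56.5831883
  N → positive
  Longitude: 12.648′ = 0.210800°; total 151.2108000
  W → negative
Point 5:
  Latitude: 45.8921′ = 0.764868°; total 89.7648683
  N → positive
  λ: 88 + 2.2626/60 = 88.0377100
  W ⇒ negate
Point 6:
  φ: 50.627′ = 0.843783°; total 0.8437833
  S → negative
  Lon: 40.979′ = 0.682983°; total 160.6829833
  W ⇒ negate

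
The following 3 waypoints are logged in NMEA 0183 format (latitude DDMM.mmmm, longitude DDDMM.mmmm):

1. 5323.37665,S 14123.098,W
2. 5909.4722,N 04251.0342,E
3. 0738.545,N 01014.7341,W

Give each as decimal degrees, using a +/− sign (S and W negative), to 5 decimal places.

1. -53.38961, -141.38497
2. 59.15787, 42.85057
3. 7.64242, -10.24557

Point 1:
  φ: split at 2 digits → 53° and 23.37665′; 53 + 23.37665/60 = 53.389611
  S ⇒ negate
  Lon: degrees = first 3 digits = 141, minutes = 23.098; 141 + 23.098/60 = 141.384967
  hemisphere W, so the sign is −
Point 2:
  Lat: degrees = first 2 digits = 59, minutes = 9.4722; 59 + 9.4722/60 = 59.157870
  N → positive
  λ: degrees = first 3 digits = 42, minutes = 51.0342; 42 + 51.0342/60 = 42.850570
  E ⇒ keep positive
Point 3:
  Lat: split at 2 digits → 07° and 38.545′; 7 + 38.545/60 = 7.642417
  N ⇒ keep positive
  λ: degrees = first 3 digits = 10, minutes = 14.7341; 10 + 14.7341/60 = 10.245568
  W ⇒ negate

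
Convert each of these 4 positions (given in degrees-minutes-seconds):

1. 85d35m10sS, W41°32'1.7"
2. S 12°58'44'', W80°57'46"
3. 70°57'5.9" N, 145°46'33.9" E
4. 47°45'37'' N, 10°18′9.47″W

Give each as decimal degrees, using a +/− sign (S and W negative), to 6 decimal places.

Point 1:
  Latitude: 35′ + 10″ = 35.16667′; 85 + 35.16667/60 = 85.5861111
  S → negative
  Lon: 41 + 32/60 + 1.7/3600 = 41.5338056
  W → negative
Point 2:
  Latitude: 12 + 58/60 + 44/3600 = 12.9788889
  S ⇒ negate
  Longitude: 80 + 57/60 + 46/3600 = 80.9627778
  hemisphere W, so the sign is −
Point 3:
  Latitude: 57′ + 5.9″ = 57.09833′; 70 + 57.09833/60 = 70.9516389
  N → positive
  Longitude: 145 + 46/60 + 33.9/3600 = 145.7760833
  E ⇒ keep positive
Point 4:
  Lat: 47 + 45/60 + 37/3600 = 47.7602778
  N ⇒ keep positive
  Lon: 10 + 18/60 + 9.47/3600 = 10.3026306
  hemisphere W, so the sign is −

1. -85.586111, -41.533806
2. -12.978889, -80.962778
3. 70.951639, 145.776083
4. 47.760278, -10.302631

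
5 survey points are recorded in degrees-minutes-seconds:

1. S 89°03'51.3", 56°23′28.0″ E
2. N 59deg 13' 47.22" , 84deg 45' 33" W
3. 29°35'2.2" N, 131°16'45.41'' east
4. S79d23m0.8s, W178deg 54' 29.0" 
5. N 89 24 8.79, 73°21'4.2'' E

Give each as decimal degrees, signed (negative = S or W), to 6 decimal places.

1. -89.064250, 56.391111
2. 59.229783, -84.759167
3. 29.583944, 131.279281
4. -79.383556, -178.908056
5. 89.402442, 73.351167

Point 1:
  Lat: 89° + 3/60 + 51.3/3600 = 89 + 0.050000 + 0.014250 = 89.0642500
  hemisphere S, so the sign is −
  Lon: 56 + 23/60 + 28/3600 = 56.3911111
  E → positive
Point 2:
  φ: 59° + 13/60 + 47.22/3600 = 59 + 0.216667 + 0.013117 = 59.2297833
  N → positive
  Longitude: 84 + 45/60 + 33/3600 = 84.7591667
  hemisphere W, so the sign is −
Point 3:
  φ: 35′ + 2.2″ = 35.03667′; 29 + 35.03667/60 = 29.5839444
  N → positive
  λ: 131 + 16/60 + 45.41/3600 = 131.2792806
  E ⇒ keep positive
Point 4:
  φ: 23′ + 0.8″ = 23.01333′; 79 + 23.01333/60 = 79.3835556
  hemisphere S, so the sign is −
  Lon: 54′ + 29″ = 54.48333′; 178 + 54.48333/60 = 178.9080556
  W ⇒ negate
Point 5:
  Latitude: 89° + 24/60 + 8.79/3600 = 89 + 0.400000 + 0.002442 = 89.4024417
  N → positive
  Longitude: 21′ + 4.2″ = 21.07000′; 73 + 21.07000/60 = 73.3511667
  E → positive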